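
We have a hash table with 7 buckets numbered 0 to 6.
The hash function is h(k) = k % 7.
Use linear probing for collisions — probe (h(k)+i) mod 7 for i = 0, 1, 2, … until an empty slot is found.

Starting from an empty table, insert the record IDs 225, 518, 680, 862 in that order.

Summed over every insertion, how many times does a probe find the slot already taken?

3

225: h=1 -> slot 1
518: h=0 -> slot 0
680: h=1, probe 1,2 -> slot 2
862: h=1, probe 1,2,3 -> slot 3
Table: [518, 225, 680, 862, -, -, -]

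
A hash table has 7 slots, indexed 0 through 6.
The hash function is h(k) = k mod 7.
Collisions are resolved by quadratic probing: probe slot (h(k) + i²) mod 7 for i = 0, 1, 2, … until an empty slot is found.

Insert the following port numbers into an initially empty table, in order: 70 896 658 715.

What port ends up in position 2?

715

Insert 70: h=0, slot 0 empty => index 0.
Insert 896: h=0, slot 0 occupied => index 1.
Insert 658: h=0, slots 0,1 occupied => index 4.
Insert 715: h=1, slot 1 occupied => index 2.
Table: [70, 896, 715, ., 658, ., .]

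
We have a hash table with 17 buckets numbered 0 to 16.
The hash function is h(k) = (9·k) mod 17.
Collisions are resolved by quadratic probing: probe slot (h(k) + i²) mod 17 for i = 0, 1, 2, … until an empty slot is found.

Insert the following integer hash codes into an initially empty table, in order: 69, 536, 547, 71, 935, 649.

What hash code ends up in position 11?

71

69 hashes to 9; slot 9 is free -> place at 9.
536 hashes to 13; slot 13 is free -> place at 13.
547 hashes to 10; slot 10 is free -> place at 10.
71 hashes to 10; 10 taken -> place at 11.
935 hashes to 0; slot 0 is free -> place at 0.
649 hashes to 10; 10,11 taken -> place at 14.
Table: [935, ∅, ∅, ∅, ∅, ∅, ∅, ∅, ∅, 69, 547, 71, ∅, 536, 649, ∅, ∅]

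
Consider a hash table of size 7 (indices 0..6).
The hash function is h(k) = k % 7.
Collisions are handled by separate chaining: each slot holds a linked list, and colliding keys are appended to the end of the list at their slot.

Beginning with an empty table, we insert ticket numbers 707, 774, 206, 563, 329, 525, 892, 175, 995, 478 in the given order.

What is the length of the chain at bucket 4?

707 -> bucket 0
774 -> bucket 4
206 -> bucket 3
563 -> bucket 3 (collision)
329 -> bucket 0 (collision)
525 -> bucket 0 (collision)
892 -> bucket 3 (collision)
175 -> bucket 0 (collision)
995 -> bucket 1
478 -> bucket 2
Final buckets:
0: 707 -> 329 -> 525 -> 175
1: 995
2: 478
3: 206 -> 563 -> 892
4: 774
5: —
6: —

1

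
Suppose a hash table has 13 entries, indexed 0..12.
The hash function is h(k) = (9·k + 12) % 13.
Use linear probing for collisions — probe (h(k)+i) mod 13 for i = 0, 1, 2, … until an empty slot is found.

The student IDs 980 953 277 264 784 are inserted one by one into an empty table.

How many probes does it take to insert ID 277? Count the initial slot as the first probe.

2

Insert 980: h=5, slot 5 empty -> index 5.
Insert 953: h=9, slot 9 empty -> index 9.
Insert 277: h=9, slot 9 occupied -> index 10.
Insert 264: h=9, slots 9,10 occupied -> index 11.
Insert 784: h=9, slots 9,10,11 occupied -> index 12.
Table: [—, —, —, —, —, 980, —, —, —, 953, 277, 264, 784]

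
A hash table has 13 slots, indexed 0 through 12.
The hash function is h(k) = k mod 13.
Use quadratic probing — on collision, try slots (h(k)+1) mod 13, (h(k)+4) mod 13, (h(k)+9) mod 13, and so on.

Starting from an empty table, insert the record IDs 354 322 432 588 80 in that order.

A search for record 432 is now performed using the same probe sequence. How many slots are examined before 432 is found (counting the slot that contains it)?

2

Insert 354: h=3, slot 3 empty → index 3.
Insert 322: h=10, slot 10 empty → index 10.
Insert 432: h=3, slot 3 occupied → index 4.
Insert 588: h=3, slots 3,4 occupied → index 7.
Insert 80: h=2, slot 2 empty → index 2.
Table: [—, —, 80, 354, 432, —, —, 588, —, —, 322, —, —]
Lookup 432: h=3, probe 3,4 → found at 4.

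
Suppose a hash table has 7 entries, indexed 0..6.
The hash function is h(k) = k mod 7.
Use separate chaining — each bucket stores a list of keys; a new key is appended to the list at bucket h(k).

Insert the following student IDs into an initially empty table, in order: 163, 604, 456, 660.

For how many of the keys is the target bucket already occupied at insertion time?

163 → bucket 2
604 → bucket 2 (collision)
456 → bucket 1
660 → bucket 2 (collision)
Final buckets:
0: —
1: 456
2: 163 -> 604 -> 660
3: —
4: —
5: —
6: —

2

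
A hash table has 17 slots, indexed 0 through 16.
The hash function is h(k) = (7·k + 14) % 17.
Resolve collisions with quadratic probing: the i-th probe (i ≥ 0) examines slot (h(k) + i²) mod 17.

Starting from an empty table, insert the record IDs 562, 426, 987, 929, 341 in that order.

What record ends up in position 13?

341

562: h=4 -> slot 4
426: h=4, probe 4,5 -> slot 5
987: h=4, probe 4,5,8 -> slot 8
929: h=6 -> slot 6
341: h=4, probe 4,5,8,13 -> slot 13
Table: [-, -, -, -, 562, 426, 929, -, 987, -, -, -, -, 341, -, -, -]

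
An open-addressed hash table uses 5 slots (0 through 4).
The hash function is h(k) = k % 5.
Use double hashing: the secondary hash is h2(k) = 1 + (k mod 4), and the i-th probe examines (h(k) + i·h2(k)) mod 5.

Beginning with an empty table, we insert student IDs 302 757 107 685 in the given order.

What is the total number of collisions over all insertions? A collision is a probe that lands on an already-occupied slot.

302: h=2 → slot 2
757: h=2, h2=2, probe 2,4 → slot 4
107: h=2, h2=4, probe 2,1 → slot 1
685: h=0 → slot 0
Table: [685, 107, 302, -, 757]

2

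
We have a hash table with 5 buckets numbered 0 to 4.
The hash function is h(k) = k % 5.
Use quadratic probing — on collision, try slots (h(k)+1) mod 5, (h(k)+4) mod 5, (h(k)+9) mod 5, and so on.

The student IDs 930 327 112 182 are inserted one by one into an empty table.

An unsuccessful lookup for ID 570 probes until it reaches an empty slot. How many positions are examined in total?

Insert 930: h=0, slot 0 empty → index 0.
Insert 327: h=2, slot 2 empty → index 2.
Insert 112: h=2, slot 2 occupied → index 3.
Insert 182: h=2, slots 2,3 occupied → index 1.
Table: [930, 182, 327, 112, -]
Lookup 570: h=0, probe 0,1,4 → slot 4 empty, not found.

3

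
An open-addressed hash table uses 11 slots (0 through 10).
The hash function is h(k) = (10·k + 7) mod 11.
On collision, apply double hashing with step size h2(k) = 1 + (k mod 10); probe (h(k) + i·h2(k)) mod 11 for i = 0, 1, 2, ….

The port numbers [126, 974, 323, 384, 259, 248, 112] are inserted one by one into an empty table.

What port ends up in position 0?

259

Insert 126: h=2, slot 2 empty => index 2.
Insert 974: h=1, slot 1 empty => index 1.
Insert 323: h=3, slot 3 empty => index 3.
Insert 384: h=8, slot 8 empty => index 8.
Insert 259: h=1, h2=10, slot 1 occupied => index 0.
Insert 248: h=1, h2=9, slot 1 occupied => index 10.
Insert 112: h=5, slot 5 empty => index 5.
Table: [259, 974, 126, 323, ∅, 112, ∅, ∅, 384, ∅, 248]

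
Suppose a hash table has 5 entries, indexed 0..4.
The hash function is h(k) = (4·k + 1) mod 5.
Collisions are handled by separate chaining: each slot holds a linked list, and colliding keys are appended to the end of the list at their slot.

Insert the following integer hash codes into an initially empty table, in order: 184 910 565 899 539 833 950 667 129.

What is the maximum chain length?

4

Insert 184: h=2, bucket 2 empty -> new chain.
Insert 910: h=1, bucket 1 empty -> new chain.
Insert 565: h=1, bucket 1 nonempty -> append to chain.
Insert 899: h=2, bucket 2 nonempty -> append to chain.
Insert 539: h=2, bucket 2 nonempty -> append to chain.
Insert 833: h=3, bucket 3 empty -> new chain.
Insert 950: h=1, bucket 1 nonempty -> append to chain.
Insert 667: h=4, bucket 4 empty -> new chain.
Insert 129: h=2, bucket 2 nonempty -> append to chain.
Final buckets:
0: .
1: 910 -> 565 -> 950
2: 184 -> 899 -> 539 -> 129
3: 833
4: 667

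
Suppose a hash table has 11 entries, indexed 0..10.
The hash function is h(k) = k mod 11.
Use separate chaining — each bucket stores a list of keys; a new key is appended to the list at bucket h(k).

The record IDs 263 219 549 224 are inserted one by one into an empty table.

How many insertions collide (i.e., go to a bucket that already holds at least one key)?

263 → bucket 10
219 → bucket 10 (collision)
549 → bucket 10 (collision)
224 → bucket 4
Final buckets:
0: .
1: .
2: .
3: .
4: 224
5: .
6: .
7: .
8: .
9: .
10: 263 -> 219 -> 549

2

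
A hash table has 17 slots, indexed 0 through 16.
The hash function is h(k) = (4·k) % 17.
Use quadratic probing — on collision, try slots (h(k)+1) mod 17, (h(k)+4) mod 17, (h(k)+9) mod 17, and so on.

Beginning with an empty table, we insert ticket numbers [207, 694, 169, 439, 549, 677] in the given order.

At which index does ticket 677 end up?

9

207 hashes to 12; slot 12 is free -> place at 12.
694 hashes to 5; slot 5 is free -> place at 5.
169 hashes to 13; slot 13 is free -> place at 13.
439 hashes to 5; 5 taken -> place at 6.
549 hashes to 3; slot 3 is free -> place at 3.
677 hashes to 5; 5,6 taken -> place at 9.
Table: [_, _, _, 549, _, 694, 439, _, _, 677, _, _, 207, 169, _, _, _]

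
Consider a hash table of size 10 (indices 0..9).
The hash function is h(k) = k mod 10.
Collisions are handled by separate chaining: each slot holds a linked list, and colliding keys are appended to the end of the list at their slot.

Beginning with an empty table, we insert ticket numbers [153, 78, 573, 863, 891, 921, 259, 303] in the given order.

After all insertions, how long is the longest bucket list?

4

153 -> bucket 3
78 -> bucket 8
573 -> bucket 3 (collision)
863 -> bucket 3 (collision)
891 -> bucket 1
921 -> bucket 1 (collision)
259 -> bucket 9
303 -> bucket 3 (collision)
Final buckets:
0: —
1: 891 -> 921
2: —
3: 153 -> 573 -> 863 -> 303
4: —
5: —
6: —
7: —
8: 78
9: 259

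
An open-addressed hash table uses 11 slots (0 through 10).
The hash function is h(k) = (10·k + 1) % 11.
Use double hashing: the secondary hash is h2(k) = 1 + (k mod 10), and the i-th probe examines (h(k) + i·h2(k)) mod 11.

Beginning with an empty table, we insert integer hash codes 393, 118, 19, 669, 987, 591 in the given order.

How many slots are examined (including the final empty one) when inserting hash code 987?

3

393: h=4 -> slot 4
118: h=4, h2=9, probe 4,2 -> slot 2
19: h=4, h2=10, probe 4,3 -> slot 3
669: h=3, h2=10, probe 3,2,1 -> slot 1
987: h=4, h2=8, probe 4,1,9 -> slot 9
591: h=4, h2=2, probe 4,6 -> slot 6
Table: [∅, 669, 118, 19, 393, ∅, 591, ∅, ∅, 987, ∅]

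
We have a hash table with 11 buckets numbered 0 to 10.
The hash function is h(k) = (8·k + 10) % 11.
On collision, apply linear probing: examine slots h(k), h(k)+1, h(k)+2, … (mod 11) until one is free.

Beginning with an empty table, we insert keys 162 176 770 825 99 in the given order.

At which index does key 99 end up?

2

Insert 162: h=8, slot 8 empty => index 8.
Insert 176: h=10, slot 10 empty => index 10.
Insert 770: h=10, slot 10 occupied => index 0.
Insert 825: h=10, slots 10,0 occupied => index 1.
Insert 99: h=10, slots 10,0,1 occupied => index 2.
Table: [770, 825, 99, ∅, ∅, ∅, ∅, ∅, 162, ∅, 176]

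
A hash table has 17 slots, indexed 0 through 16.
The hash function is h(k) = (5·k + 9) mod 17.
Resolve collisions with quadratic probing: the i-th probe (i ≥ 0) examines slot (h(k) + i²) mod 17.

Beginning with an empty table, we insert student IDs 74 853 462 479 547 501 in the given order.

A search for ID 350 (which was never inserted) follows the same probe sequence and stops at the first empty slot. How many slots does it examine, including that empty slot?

2

Insert 74: h=5, slot 5 empty -> index 5.
Insert 853: h=7, slot 7 empty -> index 7.
Insert 462: h=7, slot 7 occupied -> index 8.
Insert 479: h=7, slots 7,8 occupied -> index 11.
Insert 547: h=7, slots 7,8,11 occupied -> index 16.
Insert 501: h=15, slot 15 empty -> index 15.
Table: [-, -, -, -, -, 74, -, 853, 462, -, -, 479, -, -, -, 501, 547]
Lookup 350: h=8, probe 8,9 → slot 9 empty, not found.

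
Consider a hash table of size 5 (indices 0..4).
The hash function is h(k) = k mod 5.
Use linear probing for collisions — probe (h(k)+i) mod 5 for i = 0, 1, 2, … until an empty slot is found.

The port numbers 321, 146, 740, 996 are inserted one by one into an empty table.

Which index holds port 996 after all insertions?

3

321 hashes to 1; slot 1 is free => place at 1.
146 hashes to 1; 1 taken => place at 2.
740 hashes to 0; slot 0 is free => place at 0.
996 hashes to 1; 1,2 taken => place at 3.
Table: [740, 321, 146, 996, -]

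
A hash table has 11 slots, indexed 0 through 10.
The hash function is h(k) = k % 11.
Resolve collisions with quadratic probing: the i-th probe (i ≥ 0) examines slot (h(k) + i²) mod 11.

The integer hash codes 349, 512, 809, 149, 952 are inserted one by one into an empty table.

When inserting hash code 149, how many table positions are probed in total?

3

349: h=8 → slot 8
512: h=6 → slot 6
809: h=6, probe 6,7 → slot 7
149: h=6, probe 6,7,10 → slot 10
952: h=6, probe 6,7,10,4 → slot 4
Table: [-, -, -, -, 952, -, 512, 809, 349, -, 149]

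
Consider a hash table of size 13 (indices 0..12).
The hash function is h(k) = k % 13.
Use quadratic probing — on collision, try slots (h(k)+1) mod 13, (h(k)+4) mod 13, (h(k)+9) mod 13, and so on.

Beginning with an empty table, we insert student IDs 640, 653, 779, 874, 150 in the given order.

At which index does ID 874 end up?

Insert 640: h=3, slot 3 empty → index 3.
Insert 653: h=3, slot 3 occupied → index 4.
Insert 779: h=12, slot 12 empty → index 12.
Insert 874: h=3, slots 3,4 occupied → index 7.
Insert 150: h=7, slot 7 occupied → index 8.
Table: [., ., ., 640, 653, ., ., 874, 150, ., ., ., 779]

7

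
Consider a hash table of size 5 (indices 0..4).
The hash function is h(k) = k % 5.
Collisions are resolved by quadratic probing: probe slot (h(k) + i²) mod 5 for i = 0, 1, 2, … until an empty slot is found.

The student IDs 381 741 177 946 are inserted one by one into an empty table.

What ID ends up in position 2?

741

381: h=1 -> slot 1
741: h=1, probe 1,2 -> slot 2
177: h=2, probe 2,3 -> slot 3
946: h=1, probe 1,2,0 -> slot 0
Table: [946, 381, 741, 177, _]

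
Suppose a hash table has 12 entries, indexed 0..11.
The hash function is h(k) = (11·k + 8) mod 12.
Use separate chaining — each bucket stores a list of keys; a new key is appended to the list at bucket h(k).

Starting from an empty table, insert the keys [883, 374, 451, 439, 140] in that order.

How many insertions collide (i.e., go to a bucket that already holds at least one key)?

2

Insert 883: h=1, bucket 1 empty → new chain.
Insert 374: h=6, bucket 6 empty → new chain.
Insert 451: h=1, bucket 1 nonempty → append to chain.
Insert 439: h=1, bucket 1 nonempty → append to chain.
Insert 140: h=0, bucket 0 empty → new chain.
Final buckets:
0: 140
1: 883 -> 451 -> 439
2: _
3: _
4: _
5: _
6: 374
7: _
8: _
9: _
10: _
11: _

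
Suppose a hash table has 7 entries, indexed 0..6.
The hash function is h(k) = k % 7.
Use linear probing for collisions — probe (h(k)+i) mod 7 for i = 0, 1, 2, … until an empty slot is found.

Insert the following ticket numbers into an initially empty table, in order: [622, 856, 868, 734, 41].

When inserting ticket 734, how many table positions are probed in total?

622: h=6 → slot 6
856: h=2 → slot 2
868: h=0 → slot 0
734: h=6, probe 6,0,1 → slot 1
41: h=6, probe 6,0,1,2,3 → slot 3
Table: [868, 734, 856, 41, ∅, ∅, 622]

3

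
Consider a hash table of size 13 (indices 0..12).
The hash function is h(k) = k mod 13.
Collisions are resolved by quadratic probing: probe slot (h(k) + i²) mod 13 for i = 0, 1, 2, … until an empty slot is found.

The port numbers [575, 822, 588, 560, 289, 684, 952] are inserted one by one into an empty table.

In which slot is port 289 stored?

Insert 575: h=3, slot 3 empty -> index 3.
Insert 822: h=3, slot 3 occupied -> index 4.
Insert 588: h=3, slots 3,4 occupied -> index 7.
Insert 560: h=1, slot 1 empty -> index 1.
Insert 289: h=3, slots 3,4,7 occupied -> index 12.
Insert 684: h=8, slot 8 empty -> index 8.
Insert 952: h=3, slots 3,4,7,12 occupied -> index 6.
Table: [., 560, ., 575, 822, ., 952, 588, 684, ., ., ., 289]

12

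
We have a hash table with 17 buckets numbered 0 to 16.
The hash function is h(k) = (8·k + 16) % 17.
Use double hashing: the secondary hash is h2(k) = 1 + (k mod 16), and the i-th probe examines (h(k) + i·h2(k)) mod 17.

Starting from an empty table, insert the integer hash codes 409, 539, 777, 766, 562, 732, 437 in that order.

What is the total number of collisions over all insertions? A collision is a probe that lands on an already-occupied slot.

9

Insert 409: h=7, slot 7 empty => index 7.
Insert 539: h=10, slot 10 empty => index 10.
Insert 777: h=10, h2=10, slot 10 occupied => index 3.
Insert 766: h=7, h2=15, slot 7 occupied => index 5.
Insert 562: h=7, h2=3, slots 7,10 occupied => index 13.
Insert 732: h=7, h2=13, slots 7,3 occupied => index 16.
Insert 437: h=10, h2=6, slots 10,16,5 occupied => index 11.
Table: [—, —, —, 777, —, 766, —, 409, —, —, 539, 437, —, 562, —, —, 732]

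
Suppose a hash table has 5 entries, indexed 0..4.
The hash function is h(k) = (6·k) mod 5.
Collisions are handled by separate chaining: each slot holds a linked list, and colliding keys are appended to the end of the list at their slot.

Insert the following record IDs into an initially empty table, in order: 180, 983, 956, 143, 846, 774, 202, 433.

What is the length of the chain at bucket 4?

1

180 → bucket 0
983 → bucket 3
956 → bucket 1
143 → bucket 3 (collision)
846 → bucket 1 (collision)
774 → bucket 4
202 → bucket 2
433 → bucket 3 (collision)
Final buckets:
0: 180
1: 956 -> 846
2: 202
3: 983 -> 143 -> 433
4: 774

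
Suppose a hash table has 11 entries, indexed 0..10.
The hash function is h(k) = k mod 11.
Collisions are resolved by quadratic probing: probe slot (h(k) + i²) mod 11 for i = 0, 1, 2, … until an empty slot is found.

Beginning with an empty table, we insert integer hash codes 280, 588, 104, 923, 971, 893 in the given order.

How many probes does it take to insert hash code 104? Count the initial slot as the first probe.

3

Insert 280: h=5, slot 5 empty → index 5.
Insert 588: h=5, slot 5 occupied → index 6.
Insert 104: h=5, slots 5,6 occupied → index 9.
Insert 923: h=10, slot 10 empty → index 10.
Insert 971: h=3, slot 3 empty → index 3.
Insert 893: h=2, slot 2 empty → index 2.
Table: [—, —, 893, 971, —, 280, 588, —, —, 104, 923]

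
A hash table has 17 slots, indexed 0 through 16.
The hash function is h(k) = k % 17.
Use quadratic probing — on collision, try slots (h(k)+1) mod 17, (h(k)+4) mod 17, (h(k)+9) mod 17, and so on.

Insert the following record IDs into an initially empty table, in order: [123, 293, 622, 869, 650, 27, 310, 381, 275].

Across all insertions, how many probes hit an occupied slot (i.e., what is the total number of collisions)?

123: h=4 → slot 4
293: h=4, probe 4,5 → slot 5
622: h=10 → slot 10
869: h=2 → slot 2
650: h=4, probe 4,5,8 → slot 8
27: h=10, probe 10,11 → slot 11
310: h=4, probe 4,5,8,13 → slot 13
381: h=7 → slot 7
275: h=3 → slot 3
Table: [_, _, 869, 275, 123, 293, _, 381, 650, _, 622, 27, _, 310, _, _, _]

7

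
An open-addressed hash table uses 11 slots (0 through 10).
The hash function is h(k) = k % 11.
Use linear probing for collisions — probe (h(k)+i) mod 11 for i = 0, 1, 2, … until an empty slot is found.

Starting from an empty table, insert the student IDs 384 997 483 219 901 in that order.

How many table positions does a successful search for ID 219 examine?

3

384 hashes to 10; slot 10 is free => place at 10.
997 hashes to 7; slot 7 is free => place at 7.
483 hashes to 10; 10 taken => place at 0.
219 hashes to 10; 10,0 taken => place at 1.
901 hashes to 10; 10,0,1 taken => place at 2.
Table: [483, 219, 901, —, —, —, —, 997, —, —, 384]
Lookup 219: h=10, probe 10,0,1 → found at 1.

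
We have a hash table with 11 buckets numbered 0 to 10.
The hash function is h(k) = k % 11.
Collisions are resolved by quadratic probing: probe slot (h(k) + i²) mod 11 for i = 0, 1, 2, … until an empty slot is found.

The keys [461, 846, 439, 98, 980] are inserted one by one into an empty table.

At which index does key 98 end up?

8

461: h=10 -> slot 10
846: h=10, probe 10,0 -> slot 0
439: h=10, probe 10,0,3 -> slot 3
98: h=10, probe 10,0,3,8 -> slot 8
980: h=1 -> slot 1
Table: [846, 980, —, 439, —, —, —, —, 98, —, 461]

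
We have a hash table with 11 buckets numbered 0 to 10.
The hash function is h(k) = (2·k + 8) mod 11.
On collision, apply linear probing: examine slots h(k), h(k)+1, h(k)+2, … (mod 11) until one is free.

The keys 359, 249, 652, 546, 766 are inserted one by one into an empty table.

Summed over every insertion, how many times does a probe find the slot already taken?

359 hashes to 0; slot 0 is free → place at 0.
249 hashes to 0; 0 taken → place at 1.
652 hashes to 3; slot 3 is free → place at 3.
546 hashes to 0; 0,1 taken → place at 2.
766 hashes to 0; 0,1,2,3 taken → place at 4.
Table: [359, 249, 546, 652, 766, -, -, -, -, -, -]

7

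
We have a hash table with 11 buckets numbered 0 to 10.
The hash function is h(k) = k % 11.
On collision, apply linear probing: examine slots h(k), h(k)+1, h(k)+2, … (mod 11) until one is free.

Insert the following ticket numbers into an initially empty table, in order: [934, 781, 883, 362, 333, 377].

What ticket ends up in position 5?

Insert 934: h=10, slot 10 empty => index 10.
Insert 781: h=0, slot 0 empty => index 0.
Insert 883: h=3, slot 3 empty => index 3.
Insert 362: h=10, slots 10,0 occupied => index 1.
Insert 333: h=3, slot 3 occupied => index 4.
Insert 377: h=3, slots 3,4 occupied => index 5.
Table: [781, 362, _, 883, 333, 377, _, _, _, _, 934]

377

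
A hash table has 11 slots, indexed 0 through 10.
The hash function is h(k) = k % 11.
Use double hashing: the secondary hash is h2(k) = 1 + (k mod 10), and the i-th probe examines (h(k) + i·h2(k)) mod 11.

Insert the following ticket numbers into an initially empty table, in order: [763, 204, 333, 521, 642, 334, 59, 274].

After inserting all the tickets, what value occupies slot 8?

521

763: h=4 => slot 4
204: h=6 => slot 6
333: h=3 => slot 3
521: h=4, h2=2, probe 4,6,8 => slot 8
642: h=4, h2=3, probe 4,7 => slot 7
334: h=4, h2=5, probe 4,9 => slot 9
59: h=4, h2=10, probe 4,3,2 => slot 2
274: h=10 => slot 10
Table: [_, _, 59, 333, 763, _, 204, 642, 521, 334, 274]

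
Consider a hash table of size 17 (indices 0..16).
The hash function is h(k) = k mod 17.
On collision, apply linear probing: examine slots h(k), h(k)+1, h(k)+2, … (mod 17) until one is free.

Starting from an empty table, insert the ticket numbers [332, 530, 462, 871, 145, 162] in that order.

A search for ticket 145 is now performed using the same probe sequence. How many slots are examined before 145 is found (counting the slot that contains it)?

332: h=9 → slot 9
530: h=3 → slot 3
462: h=3, probe 3,4 → slot 4
871: h=4, probe 4,5 → slot 5
145: h=9, probe 9,10 → slot 10
162: h=9, probe 9,10,11 → slot 11
Table: [∅, ∅, ∅, 530, 462, 871, ∅, ∅, ∅, 332, 145, 162, ∅, ∅, ∅, ∅, ∅]
Lookup 145: h=9, probe 9,10 → found at 10.

2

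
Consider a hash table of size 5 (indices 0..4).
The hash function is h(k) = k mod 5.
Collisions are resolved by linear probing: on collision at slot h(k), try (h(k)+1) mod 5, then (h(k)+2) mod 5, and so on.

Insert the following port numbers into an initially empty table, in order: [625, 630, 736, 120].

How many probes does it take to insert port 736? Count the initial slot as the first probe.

625 hashes to 0; slot 0 is free => place at 0.
630 hashes to 0; 0 taken => place at 1.
736 hashes to 1; 1 taken => place at 2.
120 hashes to 0; 0,1,2 taken => place at 3.
Table: [625, 630, 736, 120, .]

2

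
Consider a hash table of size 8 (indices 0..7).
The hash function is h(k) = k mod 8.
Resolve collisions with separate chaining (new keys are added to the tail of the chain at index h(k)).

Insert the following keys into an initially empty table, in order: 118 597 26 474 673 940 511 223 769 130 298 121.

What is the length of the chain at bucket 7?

2

118 -> bucket 6
597 -> bucket 5
26 -> bucket 2
474 -> bucket 2 (collision)
673 -> bucket 1
940 -> bucket 4
511 -> bucket 7
223 -> bucket 7 (collision)
769 -> bucket 1 (collision)
130 -> bucket 2 (collision)
298 -> bucket 2 (collision)
121 -> bucket 1 (collision)
Final buckets:
0: -
1: 673 -> 769 -> 121
2: 26 -> 474 -> 130 -> 298
3: -
4: 940
5: 597
6: 118
7: 511 -> 223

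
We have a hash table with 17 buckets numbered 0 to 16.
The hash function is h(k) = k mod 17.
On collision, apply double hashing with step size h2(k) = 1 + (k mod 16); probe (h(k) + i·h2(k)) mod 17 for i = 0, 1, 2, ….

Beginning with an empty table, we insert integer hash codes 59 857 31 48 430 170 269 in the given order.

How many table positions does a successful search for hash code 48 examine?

Insert 59: h=8, slot 8 empty → index 8.
Insert 857: h=7, slot 7 empty → index 7.
Insert 31: h=14, slot 14 empty → index 14.
Insert 48: h=14, h2=1, slot 14 occupied → index 15.
Insert 430: h=5, slot 5 empty → index 5.
Insert 170: h=0, slot 0 empty → index 0.
Insert 269: h=14, h2=14, slot 14 occupied → index 11.
Table: [170, ∅, ∅, ∅, ∅, 430, ∅, 857, 59, ∅, ∅, 269, ∅, ∅, 31, 48, ∅]
Lookup 48: h=14, h2=1, probe 14,15 → found at 15.

2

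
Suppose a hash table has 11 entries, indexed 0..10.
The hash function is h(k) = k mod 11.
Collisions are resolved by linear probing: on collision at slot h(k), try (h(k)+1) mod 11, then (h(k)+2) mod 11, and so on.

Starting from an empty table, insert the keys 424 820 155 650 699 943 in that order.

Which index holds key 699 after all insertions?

8

424: h=6 → slot 6
820: h=6, probe 6,7 → slot 7
155: h=1 → slot 1
650: h=1, probe 1,2 → slot 2
699: h=6, probe 6,7,8 → slot 8
943: h=8, probe 8,9 → slot 9
Table: [., 155, 650, ., ., ., 424, 820, 699, 943, .]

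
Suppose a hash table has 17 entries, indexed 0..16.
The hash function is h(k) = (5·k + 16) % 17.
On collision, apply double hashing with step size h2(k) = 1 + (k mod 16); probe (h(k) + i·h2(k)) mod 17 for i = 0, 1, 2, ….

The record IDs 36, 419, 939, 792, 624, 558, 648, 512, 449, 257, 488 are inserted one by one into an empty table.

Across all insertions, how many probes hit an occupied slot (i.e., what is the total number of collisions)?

36: h=9 → slot 9
419: h=3 → slot 3
939: h=2 → slot 2
792: h=15 → slot 15
624: h=8 → slot 8
558: h=1 → slot 1
648: h=9, h2=9, probe 9,1,10 → slot 10
512: h=9, h2=1, probe 9,10,11 → slot 11
449: h=0 → slot 0
257: h=9, h2=2, probe 9,11,13 → slot 13
488: h=8, h2=9, probe 8,0,9,1,10,2,11,3,12 → slot 12
Table: [449, 558, 939, 419, _, _, _, _, 624, 36, 648, 512, 488, 257, _, 792, _]

14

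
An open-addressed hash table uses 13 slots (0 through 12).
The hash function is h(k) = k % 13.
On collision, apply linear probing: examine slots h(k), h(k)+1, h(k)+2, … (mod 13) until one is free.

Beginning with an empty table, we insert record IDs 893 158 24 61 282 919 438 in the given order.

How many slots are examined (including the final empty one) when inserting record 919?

5

893 hashes to 9; slot 9 is free → place at 9.
158 hashes to 2; slot 2 is free → place at 2.
24 hashes to 11; slot 11 is free → place at 11.
61 hashes to 9; 9 taken → place at 10.
282 hashes to 9; 9,10,11 taken → place at 12.
919 hashes to 9; 9,10,11,12 taken → place at 0.
438 hashes to 9; 9,10,11,12,0 taken → place at 1.
Table: [919, 438, 158, _, _, _, _, _, _, 893, 61, 24, 282]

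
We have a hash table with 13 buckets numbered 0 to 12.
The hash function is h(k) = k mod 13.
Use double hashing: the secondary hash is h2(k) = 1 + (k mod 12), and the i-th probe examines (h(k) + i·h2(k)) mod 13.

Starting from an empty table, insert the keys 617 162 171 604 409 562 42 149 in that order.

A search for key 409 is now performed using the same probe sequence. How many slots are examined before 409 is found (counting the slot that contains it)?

Insert 617: h=6, slot 6 empty => index 6.
Insert 162: h=6, h2=7, slot 6 occupied => index 0.
Insert 171: h=2, slot 2 empty => index 2.
Insert 604: h=6, h2=5, slot 6 occupied => index 11.
Insert 409: h=6, h2=2, slot 6 occupied => index 8.
Insert 562: h=3, slot 3 empty => index 3.
Insert 42: h=3, h2=7, slot 3 occupied => index 10.
Insert 149: h=6, h2=6, slot 6 occupied => index 12.
Table: [162, -, 171, 562, -, -, 617, -, 409, -, 42, 604, 149]
Lookup 409: h=6, h2=2, probe 6,8 → found at 8.

2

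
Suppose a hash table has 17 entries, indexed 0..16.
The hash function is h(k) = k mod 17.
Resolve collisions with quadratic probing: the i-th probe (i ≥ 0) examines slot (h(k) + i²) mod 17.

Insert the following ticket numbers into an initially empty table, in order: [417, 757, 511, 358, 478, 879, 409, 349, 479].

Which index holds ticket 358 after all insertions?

Insert 417: h=9, slot 9 empty → index 9.
Insert 757: h=9, slot 9 occupied → index 10.
Insert 511: h=1, slot 1 empty → index 1.
Insert 358: h=1, slot 1 occupied → index 2.
Insert 478: h=2, slot 2 occupied → index 3.
Insert 879: h=12, slot 12 empty → index 12.
Insert 409: h=1, slots 1,2 occupied → index 5.
Insert 349: h=9, slots 9,10 occupied → index 13.
Insert 479: h=3, slot 3 occupied → index 4.
Table: [-, 511, 358, 478, 479, 409, -, -, -, 417, 757, -, 879, 349, -, -, -]

2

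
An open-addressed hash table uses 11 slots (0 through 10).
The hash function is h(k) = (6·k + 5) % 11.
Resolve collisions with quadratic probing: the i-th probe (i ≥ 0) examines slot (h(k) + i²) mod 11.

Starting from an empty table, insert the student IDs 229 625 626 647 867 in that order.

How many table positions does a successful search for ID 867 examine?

Insert 229: h=4, slot 4 empty => index 4.
Insert 625: h=4, slot 4 occupied => index 5.
Insert 626: h=10, slot 10 empty => index 10.
Insert 647: h=4, slots 4,5 occupied => index 8.
Insert 867: h=4, slots 4,5,8 occupied => index 2.
Table: [-, -, 867, -, 229, 625, -, -, 647, -, 626]
Lookup 867: h=4, probe 4,5,8,2 → found at 2.

4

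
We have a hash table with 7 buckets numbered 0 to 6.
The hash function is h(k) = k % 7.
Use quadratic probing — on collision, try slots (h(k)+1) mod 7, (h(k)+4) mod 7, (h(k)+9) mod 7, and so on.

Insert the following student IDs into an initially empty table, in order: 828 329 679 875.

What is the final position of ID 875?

828: h=2 → slot 2
329: h=0 → slot 0
679: h=0, probe 0,1 → slot 1
875: h=0, probe 0,1,4 → slot 4
Table: [329, 679, 828, -, 875, -, -]

4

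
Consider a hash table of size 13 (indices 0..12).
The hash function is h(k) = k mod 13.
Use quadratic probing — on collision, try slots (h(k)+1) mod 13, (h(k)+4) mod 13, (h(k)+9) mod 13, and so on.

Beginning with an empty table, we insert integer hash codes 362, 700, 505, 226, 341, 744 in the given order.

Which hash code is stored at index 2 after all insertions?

505

362 hashes to 11; slot 11 is free => place at 11.
700 hashes to 11; 11 taken => place at 12.
505 hashes to 11; 11,12 taken => place at 2.
226 hashes to 5; slot 5 is free => place at 5.
341 hashes to 3; slot 3 is free => place at 3.
744 hashes to 3; 3 taken => place at 4.
Table: [., ., 505, 341, 744, 226, ., ., ., ., ., 362, 700]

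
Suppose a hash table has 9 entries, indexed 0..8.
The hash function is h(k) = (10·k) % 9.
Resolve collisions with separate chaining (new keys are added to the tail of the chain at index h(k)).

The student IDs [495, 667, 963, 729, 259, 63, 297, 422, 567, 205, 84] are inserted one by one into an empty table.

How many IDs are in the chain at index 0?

495 → bucket 0
667 → bucket 1
963 → bucket 0 (collision)
729 → bucket 0 (collision)
259 → bucket 7
63 → bucket 0 (collision)
297 → bucket 0 (collision)
422 → bucket 8
567 → bucket 0 (collision)
205 → bucket 7 (collision)
84 → bucket 3
Final buckets:
0: 495 -> 963 -> 729 -> 63 -> 297 -> 567
1: 667
2: .
3: 84
4: .
5: .
6: .
7: 259 -> 205
8: 422

6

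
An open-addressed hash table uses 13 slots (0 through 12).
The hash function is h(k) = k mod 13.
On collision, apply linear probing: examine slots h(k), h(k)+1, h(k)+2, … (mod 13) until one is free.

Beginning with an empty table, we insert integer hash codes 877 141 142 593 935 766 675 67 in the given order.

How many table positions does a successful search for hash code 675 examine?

4

877: h=6 -> slot 6
141: h=11 -> slot 11
142: h=12 -> slot 12
593: h=8 -> slot 8
935: h=12, probe 12,0 -> slot 0
766: h=12, probe 12,0,1 -> slot 1
675: h=12, probe 12,0,1,2 -> slot 2
67: h=2, probe 2,3 -> slot 3
Table: [935, 766, 675, 67, —, —, 877, —, 593, —, —, 141, 142]
Lookup 675: h=12, probe 12,0,1,2 → found at 2.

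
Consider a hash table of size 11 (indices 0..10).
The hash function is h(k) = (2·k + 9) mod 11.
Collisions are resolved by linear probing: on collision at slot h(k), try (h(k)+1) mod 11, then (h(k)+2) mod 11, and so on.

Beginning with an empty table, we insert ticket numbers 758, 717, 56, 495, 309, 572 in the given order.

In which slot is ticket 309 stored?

758 hashes to 7; slot 7 is free => place at 7.
717 hashes to 2; slot 2 is free => place at 2.
56 hashes to 0; slot 0 is free => place at 0.
495 hashes to 9; slot 9 is free => place at 9.
309 hashes to 0; 0 taken => place at 1.
572 hashes to 9; 9 taken => place at 10.
Table: [56, 309, 717, ∅, ∅, ∅, ∅, 758, ∅, 495, 572]

1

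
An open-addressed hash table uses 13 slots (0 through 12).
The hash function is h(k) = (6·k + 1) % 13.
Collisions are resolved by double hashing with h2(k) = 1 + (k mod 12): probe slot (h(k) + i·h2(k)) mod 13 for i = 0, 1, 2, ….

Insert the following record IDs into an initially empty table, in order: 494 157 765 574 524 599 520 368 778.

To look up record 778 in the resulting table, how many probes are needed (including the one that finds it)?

494 hashes to 1; slot 1 is free => place at 1.
157 hashes to 7; slot 7 is free => place at 7.
765 hashes to 2; slot 2 is free => place at 2.
574 hashes to 0; slot 0 is free => place at 0.
524 hashes to 12; slot 12 is free => place at 12.
599 hashes to 7, h2=12; 7 taken => place at 6.
520 hashes to 1, h2=5; 1,6 taken => place at 11.
368 hashes to 12, h2=9; 12 taken => place at 8.
778 hashes to 2, h2=11; 2,0,11 taken => place at 9.
Table: [574, 494, 765, ., ., ., 599, 157, 368, 778, ., 520, 524]
Lookup 778: h=2, h2=11, probe 2,0,11,9 → found at 9.

4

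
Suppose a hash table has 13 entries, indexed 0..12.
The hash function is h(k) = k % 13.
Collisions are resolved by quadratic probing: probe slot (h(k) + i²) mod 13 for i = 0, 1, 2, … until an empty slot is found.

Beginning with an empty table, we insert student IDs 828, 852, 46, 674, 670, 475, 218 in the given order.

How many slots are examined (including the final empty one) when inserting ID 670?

828: h=9 → slot 9
852: h=7 → slot 7
46: h=7, probe 7,8 → slot 8
674: h=11 → slot 11
670: h=7, probe 7,8,11,3 → slot 3
475: h=7, probe 7,8,11,3,10 → slot 10
218: h=10, probe 10,11,1 → slot 1
Table: [-, 218, -, 670, -, -, -, 852, 46, 828, 475, 674, -]

4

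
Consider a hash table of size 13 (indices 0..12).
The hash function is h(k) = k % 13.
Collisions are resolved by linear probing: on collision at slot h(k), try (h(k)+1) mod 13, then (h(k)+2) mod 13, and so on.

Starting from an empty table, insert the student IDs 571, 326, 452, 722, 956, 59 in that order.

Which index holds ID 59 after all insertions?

571: h=12 → slot 12
326: h=1 → slot 1
452: h=10 → slot 10
722: h=7 → slot 7
956: h=7, probe 7,8 → slot 8
59: h=7, probe 7,8,9 → slot 9
Table: [∅, 326, ∅, ∅, ∅, ∅, ∅, 722, 956, 59, 452, ∅, 571]

9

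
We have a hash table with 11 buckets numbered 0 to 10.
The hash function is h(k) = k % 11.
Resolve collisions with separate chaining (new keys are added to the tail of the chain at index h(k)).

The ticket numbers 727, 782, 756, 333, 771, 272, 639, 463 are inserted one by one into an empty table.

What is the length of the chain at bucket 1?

Insert 727: h=1, bucket 1 empty → new chain.
Insert 782: h=1, bucket 1 nonempty → append to chain.
Insert 756: h=8, bucket 8 empty → new chain.
Insert 333: h=3, bucket 3 empty → new chain.
Insert 771: h=1, bucket 1 nonempty → append to chain.
Insert 272: h=8, bucket 8 nonempty → append to chain.
Insert 639: h=1, bucket 1 nonempty → append to chain.
Insert 463: h=1, bucket 1 nonempty → append to chain.
Final buckets:
0: —
1: 727 -> 782 -> 771 -> 639 -> 463
2: —
3: 333
4: —
5: —
6: —
7: —
8: 756 -> 272
9: —
10: —

5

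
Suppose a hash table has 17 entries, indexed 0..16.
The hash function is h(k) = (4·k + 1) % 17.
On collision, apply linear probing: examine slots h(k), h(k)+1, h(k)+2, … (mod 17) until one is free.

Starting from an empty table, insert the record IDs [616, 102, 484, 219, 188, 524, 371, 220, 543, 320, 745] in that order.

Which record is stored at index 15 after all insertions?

543

616: h=0 => slot 0
102: h=1 => slot 1
484: h=16 => slot 16
219: h=10 => slot 10
188: h=5 => slot 5
524: h=6 => slot 6
371: h=6, probe 6,7 => slot 7
220: h=14 => slot 14
543: h=14, probe 14,15 => slot 15
320: h=6, probe 6,7,8 => slot 8
745: h=6, probe 6,7,8,9 => slot 9
Table: [616, 102, -, -, -, 188, 524, 371, 320, 745, 219, -, -, -, 220, 543, 484]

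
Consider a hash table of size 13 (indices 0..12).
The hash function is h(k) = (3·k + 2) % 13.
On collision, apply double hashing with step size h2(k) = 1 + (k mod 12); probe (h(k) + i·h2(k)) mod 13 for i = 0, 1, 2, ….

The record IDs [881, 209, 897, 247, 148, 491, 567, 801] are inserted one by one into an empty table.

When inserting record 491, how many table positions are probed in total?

4

Insert 881: h=6, slot 6 empty -> index 6.
Insert 209: h=5, slot 5 empty -> index 5.
Insert 897: h=2, slot 2 empty -> index 2.
Insert 247: h=2, h2=8, slot 2 occupied -> index 10.
Insert 148: h=4, slot 4 empty -> index 4.
Insert 491: h=6, h2=12, slots 6,5,4 occupied -> index 3.
Insert 567: h=0, slot 0 empty -> index 0.
Insert 801: h=0, h2=10, slots 0,10 occupied -> index 7.
Table: [567, -, 897, 491, 148, 209, 881, 801, -, -, 247, -, -]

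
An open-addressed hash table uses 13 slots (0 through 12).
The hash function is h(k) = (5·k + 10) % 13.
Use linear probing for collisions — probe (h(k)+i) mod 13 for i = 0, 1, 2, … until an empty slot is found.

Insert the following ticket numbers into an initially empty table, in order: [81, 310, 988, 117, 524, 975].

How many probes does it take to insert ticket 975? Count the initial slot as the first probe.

5

81: h=12 => slot 12
310: h=0 => slot 0
988: h=10 => slot 10
117: h=10, probe 10,11 => slot 11
524: h=4 => slot 4
975: h=10, probe 10,11,12,0,1 => slot 1
Table: [310, 975, —, —, 524, —, —, —, —, —, 988, 117, 81]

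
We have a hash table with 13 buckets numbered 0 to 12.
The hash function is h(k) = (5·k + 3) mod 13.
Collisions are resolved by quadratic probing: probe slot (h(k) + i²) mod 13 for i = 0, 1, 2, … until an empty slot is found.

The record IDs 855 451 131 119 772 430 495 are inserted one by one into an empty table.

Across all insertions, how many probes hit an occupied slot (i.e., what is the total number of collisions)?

855: h=1 => slot 1
451: h=9 => slot 9
131: h=8 => slot 8
119: h=0 => slot 0
772: h=2 => slot 2
430: h=8, probe 8,9,12 => slot 12
495: h=8, probe 8,9,12,4 => slot 4
Table: [119, 855, 772, -, 495, -, -, -, 131, 451, -, -, 430]

5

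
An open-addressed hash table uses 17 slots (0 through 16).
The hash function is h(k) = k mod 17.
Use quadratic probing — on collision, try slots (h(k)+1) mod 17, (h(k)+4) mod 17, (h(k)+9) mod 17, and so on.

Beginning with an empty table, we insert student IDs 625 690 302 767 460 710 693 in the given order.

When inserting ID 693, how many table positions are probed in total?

625 hashes to 13; slot 13 is free => place at 13.
690 hashes to 10; slot 10 is free => place at 10.
302 hashes to 13; 13 taken => place at 14.
767 hashes to 2; slot 2 is free => place at 2.
460 hashes to 1; slot 1 is free => place at 1.
710 hashes to 13; 13,14 taken => place at 0.
693 hashes to 13; 13,14,0 taken => place at 5.
Table: [710, 460, 767, _, _, 693, _, _, _, _, 690, _, _, 625, 302, _, _]

4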